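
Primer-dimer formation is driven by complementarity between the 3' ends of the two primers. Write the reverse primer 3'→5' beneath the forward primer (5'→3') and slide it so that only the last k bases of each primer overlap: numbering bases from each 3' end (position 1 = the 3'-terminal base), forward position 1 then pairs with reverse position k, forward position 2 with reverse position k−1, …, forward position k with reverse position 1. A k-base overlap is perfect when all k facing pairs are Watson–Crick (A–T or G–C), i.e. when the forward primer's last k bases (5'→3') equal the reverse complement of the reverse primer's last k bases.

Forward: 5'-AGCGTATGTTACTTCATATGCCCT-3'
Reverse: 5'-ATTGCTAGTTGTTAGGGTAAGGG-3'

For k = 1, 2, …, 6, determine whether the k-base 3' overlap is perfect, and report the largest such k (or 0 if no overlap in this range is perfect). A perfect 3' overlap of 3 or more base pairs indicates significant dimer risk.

Last 6 bases (5'→3') — forward …TGCCCT, reverse …TAAGGG.
Reverse complement of the reverse primer's last 6 bases: CCCTTA; its first k bases are the reverse complement of the reverse primer's last k bases, so a perfect k-base overlap needs the forward primer's last k bases to equal them.
Comparing (forward last k vs required): k=1: T vs C ✗; k=2: CT vs CC ✗; k=3: CCT vs CCC ✗; k=4: CCCT vs CCCT ✓; k=5: GCCCT vs CCCTT ✗; k=6: TGCCCT vs CCCTTA ✗.
Only k = 4 is perfect, so the longest perfect 3' overlap is 4.

Longest perfect overlap: 4 complementary base pairs; significant dimer risk (threshold 3).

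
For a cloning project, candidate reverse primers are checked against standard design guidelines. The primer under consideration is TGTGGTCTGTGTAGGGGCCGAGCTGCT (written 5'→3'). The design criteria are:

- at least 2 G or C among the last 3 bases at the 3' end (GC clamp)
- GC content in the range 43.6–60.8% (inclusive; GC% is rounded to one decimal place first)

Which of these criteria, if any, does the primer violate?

Fails: GC content.

Base counts: A=2, T=8, G=12, C=5 (length 27).
GC clamp: 3' end GCT has 2 G/C ✓
GC content: GC 17/27 = 63.0%, outside 43.6–60.8% ✗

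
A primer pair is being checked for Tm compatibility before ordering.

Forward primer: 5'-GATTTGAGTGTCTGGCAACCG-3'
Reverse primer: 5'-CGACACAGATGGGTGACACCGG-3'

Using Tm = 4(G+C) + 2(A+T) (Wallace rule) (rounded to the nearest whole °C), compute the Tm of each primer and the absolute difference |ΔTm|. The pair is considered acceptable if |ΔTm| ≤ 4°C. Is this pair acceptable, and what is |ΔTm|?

|ΔTm| = 8°C; the pair is not acceptable.

Forward: A=4 T=6 G=7 C=4 → Tm = 2·10 + 4·11 = 64°C.
Reverse: A=6 T=2 G=8 C=6 → Tm = 2·8 + 4·14 = 72°C.
|ΔTm| = |64 − 72| = 8°C, > 4°C.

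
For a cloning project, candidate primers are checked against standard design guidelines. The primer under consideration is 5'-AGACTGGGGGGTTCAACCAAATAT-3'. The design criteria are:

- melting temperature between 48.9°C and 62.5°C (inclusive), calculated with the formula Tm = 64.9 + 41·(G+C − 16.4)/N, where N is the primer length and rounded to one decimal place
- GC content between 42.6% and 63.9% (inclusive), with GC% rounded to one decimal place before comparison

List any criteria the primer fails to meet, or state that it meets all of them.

Base counts: A=8, T=5, G=7, C=4 (length 24).
Tm: Tm = 64.9 + 41·(11 − 16.4)/24 = 55.7°C ✓
GC content: GC 11/24 = 45.8% ✓

Meets all criteria.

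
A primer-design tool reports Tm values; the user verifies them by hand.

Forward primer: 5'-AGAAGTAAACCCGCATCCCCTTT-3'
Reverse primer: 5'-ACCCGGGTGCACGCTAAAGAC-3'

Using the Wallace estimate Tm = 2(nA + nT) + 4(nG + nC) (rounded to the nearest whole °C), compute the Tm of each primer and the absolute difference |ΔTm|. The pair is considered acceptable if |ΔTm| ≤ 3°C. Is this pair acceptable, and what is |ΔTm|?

|ΔTm| = 0°C; the pair is acceptable.

Forward: A=7 T=5 G=3 C=8 → Tm = 2·12 + 4·11 = 68°C.
Reverse: A=6 T=2 G=6 C=7 → Tm = 2·8 + 4·13 = 68°C.
|ΔTm| = |68 − 68| = 0°C, ≤ 3°C.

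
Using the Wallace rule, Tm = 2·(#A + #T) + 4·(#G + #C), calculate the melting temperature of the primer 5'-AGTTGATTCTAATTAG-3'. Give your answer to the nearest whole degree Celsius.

40°C

Base counts: A=5, T=7, G=3, C=1 (length 16).
Tm = 2·(5+7) + 4·(3+1) = 2·12 + 4·4 = 24 + 16 = 40°C.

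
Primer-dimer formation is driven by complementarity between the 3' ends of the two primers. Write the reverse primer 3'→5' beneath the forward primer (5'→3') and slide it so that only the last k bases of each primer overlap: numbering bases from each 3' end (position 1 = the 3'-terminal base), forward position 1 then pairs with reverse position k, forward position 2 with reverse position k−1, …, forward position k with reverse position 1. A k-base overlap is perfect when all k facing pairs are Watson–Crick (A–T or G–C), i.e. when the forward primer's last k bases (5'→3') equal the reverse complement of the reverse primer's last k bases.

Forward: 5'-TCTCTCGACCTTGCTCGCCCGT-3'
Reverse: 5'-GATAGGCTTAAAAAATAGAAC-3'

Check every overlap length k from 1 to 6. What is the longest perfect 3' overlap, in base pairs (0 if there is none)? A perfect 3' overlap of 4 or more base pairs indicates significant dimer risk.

Last 6 bases (5'→3') — forward …GCCCGT, reverse …TAGAAC.
Reverse complement of the reverse primer's last 6 bases: GTTCTA; its first k bases are the reverse complement of the reverse primer's last k bases, so a perfect k-base overlap needs the forward primer's last k bases to equal them.
Comparing (forward last k vs required): k=1: T vs G ✗; k=2: GT vs GT ✓; k=3: CGT vs GTT ✗; k=4: CCGT vs GTTC ✗; k=5: CCCGT vs GTTCT ✗; k=6: GCCCGT vs GTTCTA ✗.
Only k = 2 is perfect, so the longest perfect 3' overlap is 2.

Longest perfect overlap: 2 complementary base pairs; below the dimer-risk threshold (threshold 4).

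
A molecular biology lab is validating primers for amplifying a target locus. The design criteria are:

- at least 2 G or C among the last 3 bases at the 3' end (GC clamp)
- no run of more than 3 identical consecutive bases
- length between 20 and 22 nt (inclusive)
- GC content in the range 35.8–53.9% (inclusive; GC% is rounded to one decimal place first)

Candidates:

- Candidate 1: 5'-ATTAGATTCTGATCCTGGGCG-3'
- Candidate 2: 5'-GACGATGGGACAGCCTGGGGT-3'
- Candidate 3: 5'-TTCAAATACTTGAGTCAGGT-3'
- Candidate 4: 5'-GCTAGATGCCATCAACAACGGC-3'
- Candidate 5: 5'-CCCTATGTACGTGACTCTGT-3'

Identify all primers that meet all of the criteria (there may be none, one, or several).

Candidate 1 only.

Candidate 1 (21 nt, A=4 T=7 G=6 C=4): 3' end GCG has 3 G/C ✓; longest run = 3 ✓; length 21 ✓; GC 10/21 = 47.6% ✓ — passes.
Candidate 2 (21 nt, A=4 T=3 G=10 C=4): 3' end GGT has 2 G/C ✓; longest run = 4, exceeds 3 ✗; length 21 ✓; GC 14/21 = 66.7%, outside 35.8–53.9% ✗ — fails.
Candidate 3 (20 nt, A=6 T=7 G=4 C=3): 3' end GGT has 2 G/C ✓; longest run = 3 ✓; length 20 ✓; GC 7/20 = 35.0%, outside 35.8–53.9% ✗ — fails.
Candidate 4 (22 nt, A=7 T=3 G=5 C=7): 3' end GGC has 3 G/C ✓; longest run = 2 ✓; length 22 ✓; GC 12/22 = 54.5%, outside 35.8–53.9% ✗ — fails.
Candidate 5 (20 nt, A=3 T=7 G=4 C=6): 3' end TGT has 1 G/C, need ≥2 ✗; longest run = 3 ✓; length 20 ✓; GC 10/20 = 50.0% ✓ — fails.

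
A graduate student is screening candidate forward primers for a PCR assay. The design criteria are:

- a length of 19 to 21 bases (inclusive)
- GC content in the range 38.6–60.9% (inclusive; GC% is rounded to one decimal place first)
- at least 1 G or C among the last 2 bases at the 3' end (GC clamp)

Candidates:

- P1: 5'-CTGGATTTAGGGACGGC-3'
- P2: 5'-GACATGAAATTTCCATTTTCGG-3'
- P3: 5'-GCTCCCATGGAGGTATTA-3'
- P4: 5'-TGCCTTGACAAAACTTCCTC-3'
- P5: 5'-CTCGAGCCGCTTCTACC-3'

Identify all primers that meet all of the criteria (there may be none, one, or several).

P1 (17 nt, A=3 T=4 G=7 C=3): length 17, outside 19–21 ✗; GC 10/17 = 58.8% ✓; 3' end GC has 2 G/C ✓ — fails.
P2 (22 nt, A=6 T=8 G=4 C=4): length 22, outside 19–21 ✗; GC 8/22 = 36.4%, outside 38.6–60.9% ✗; 3' end GG has 2 G/C ✓ — fails.
P3 (18 nt, A=4 T=5 G=5 C=4): length 18, outside 19–21 ✗; GC 9/18 = 50.0% ✓; 3' end TA has 0 G/C, need ≥1 ✗ — fails.
P4 (20 nt, A=5 T=6 G=2 C=7): length 20 ✓; GC 9/20 = 45.0% ✓; 3' end TC has 1 G/C ✓ — passes.
P5 (17 nt, A=2 T=4 G=3 C=8): length 17, outside 19–21 ✗; GC 11/17 = 64.7%, outside 38.6–60.9% ✗; 3' end CC has 2 G/C ✓ — fails.

P4 only.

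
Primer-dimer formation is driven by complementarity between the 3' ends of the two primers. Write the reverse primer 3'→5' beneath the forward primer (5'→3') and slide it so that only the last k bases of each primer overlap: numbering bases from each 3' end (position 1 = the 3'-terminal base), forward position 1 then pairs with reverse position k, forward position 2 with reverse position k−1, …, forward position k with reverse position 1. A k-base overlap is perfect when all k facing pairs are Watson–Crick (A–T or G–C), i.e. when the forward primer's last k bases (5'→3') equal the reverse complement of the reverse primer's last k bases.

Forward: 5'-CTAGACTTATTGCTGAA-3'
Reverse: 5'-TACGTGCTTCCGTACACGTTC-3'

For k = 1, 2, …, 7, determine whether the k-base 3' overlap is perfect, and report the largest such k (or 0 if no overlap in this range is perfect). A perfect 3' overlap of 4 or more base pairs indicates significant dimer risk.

Last 7 bases (5'→3') — forward …TGCTGAA, reverse …CACGTTC.
Reverse complement of the reverse primer's last 7 bases: GAACGTG; its first k bases are the reverse complement of the reverse primer's last k bases, so a perfect k-base overlap needs the forward primer's last k bases to equal them.
Comparing (forward last k vs required): k=1: A vs G ✗; k=2: AA vs GA ✗; k=3: GAA vs GAA ✓; k=4: TGAA vs GAAC ✗; k=5: CTGAA vs GAACG ✗; k=6: GCTGAA vs GAACGT ✗; k=7: TGCTGAA vs GAACGTG ✗.
Only k = 3 is perfect, so the longest perfect 3' overlap is 3.

Longest perfect overlap: 3 complementary base pairs; below the dimer-risk threshold (threshold 4).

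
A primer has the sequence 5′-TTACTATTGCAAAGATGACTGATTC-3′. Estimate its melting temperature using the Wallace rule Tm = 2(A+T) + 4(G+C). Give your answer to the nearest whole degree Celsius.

Base counts: A=8, T=9, G=4, C=4 (length 25).
Tm = 2·(8+9) + 4·(4+4) = 2·17 + 4·8 = 34 + 32 = 66°C.

66°C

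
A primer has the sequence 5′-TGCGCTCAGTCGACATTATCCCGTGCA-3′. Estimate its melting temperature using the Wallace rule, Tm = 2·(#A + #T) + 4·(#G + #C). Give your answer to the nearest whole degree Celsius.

Base counts: A=5, T=7, G=6, C=9 (length 27).
Tm = 2·(5+7) + 4·(6+9) = 2·12 + 4·15 = 24 + 60 = 84°C.

84°C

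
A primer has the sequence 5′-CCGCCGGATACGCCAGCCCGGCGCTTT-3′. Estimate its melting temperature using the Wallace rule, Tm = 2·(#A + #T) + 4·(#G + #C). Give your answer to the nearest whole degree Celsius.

Base counts: A=3, T=4, G=8, C=12 (length 27).
Tm = 2·(3+4) + 4·(8+12) = 2·7 + 4·20 = 14 + 80 = 94°C.

94°C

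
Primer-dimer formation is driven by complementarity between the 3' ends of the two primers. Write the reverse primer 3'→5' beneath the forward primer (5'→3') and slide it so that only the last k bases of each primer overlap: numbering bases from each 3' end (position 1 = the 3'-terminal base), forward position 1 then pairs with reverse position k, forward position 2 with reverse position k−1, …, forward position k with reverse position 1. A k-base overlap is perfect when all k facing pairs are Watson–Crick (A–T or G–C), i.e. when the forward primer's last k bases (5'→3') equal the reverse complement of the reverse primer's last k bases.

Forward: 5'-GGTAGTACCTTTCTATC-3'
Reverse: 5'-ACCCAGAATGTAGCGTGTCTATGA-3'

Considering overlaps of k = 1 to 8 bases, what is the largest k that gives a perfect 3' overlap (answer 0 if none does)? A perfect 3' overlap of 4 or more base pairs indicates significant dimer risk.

Longest perfect overlap: 2 complementary base pairs; below the dimer-risk threshold (threshold 4).

Last 8 bases (5'→3') — forward …TTTCTATC, reverse …GTCTATGA.
Reverse complement of the reverse primer's last 8 bases: TCATAGAC; its first k bases are the reverse complement of the reverse primer's last k bases, so a perfect k-base overlap needs the forward primer's last k bases to equal them.
Comparing (forward last k vs required): k=1: C vs T ✗; k=2: TC vs TC ✓; k=3: ATC vs TCA ✗; k=4: TATC vs TCAT ✗; k=5: CTATC vs TCATA ✗; k=6: TCTATC vs TCATAG ✗; k=7: TTCTATC vs TCATAGA ✗; k=8: TTTCTATC vs TCATAGAC ✗.
Only k = 2 is perfect, so the longest perfect 3' overlap is 2.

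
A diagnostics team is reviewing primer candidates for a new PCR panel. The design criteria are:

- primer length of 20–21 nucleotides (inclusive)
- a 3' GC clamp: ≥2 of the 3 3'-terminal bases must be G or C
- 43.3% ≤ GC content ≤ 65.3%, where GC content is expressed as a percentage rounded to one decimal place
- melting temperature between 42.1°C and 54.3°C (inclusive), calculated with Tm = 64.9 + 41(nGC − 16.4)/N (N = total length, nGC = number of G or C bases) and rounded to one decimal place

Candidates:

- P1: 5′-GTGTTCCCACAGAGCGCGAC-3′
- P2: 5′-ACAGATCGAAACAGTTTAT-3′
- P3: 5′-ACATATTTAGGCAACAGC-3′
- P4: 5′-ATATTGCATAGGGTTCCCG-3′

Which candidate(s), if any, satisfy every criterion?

P1 (20 nt, A=4 T=3 G=6 C=7): length 20 ✓; 3' end GAC has 2 G/C ✓; GC 13/20 = 65.0% ✓; Tm = 64.9 + 41·(13 − 16.4)/20 = 57.9°C, outside 42.1–54.3°C ✗ — fails.
P2 (19 nt, A=8 T=5 G=3 C=3): length 19, outside 20–21 ✗; 3' end TAT has 0 G/C, need ≥2 ✗; GC 6/19 = 31.6%, outside 43.3–65.3% ✗; Tm = 64.9 + 41·(6 − 16.4)/19 = 42.5°C ✓ — fails.
P3 (18 nt, A=7 T=4 G=3 C=4): length 18, outside 20–21 ✗; 3' end AGC has 2 G/C ✓; GC 7/18 = 38.9%, outside 43.3–65.3% ✗; Tm = 64.9 + 41·(7 − 16.4)/18 = 43.5°C ✓ — fails.
P4 (19 nt, A=4 T=6 G=5 C=4): length 19, outside 20–21 ✗; 3' end CCG has 3 G/C ✓; GC 9/19 = 47.4% ✓; Tm = 64.9 + 41·(9 − 16.4)/19 = 48.9°C ✓ — fails.

None of the candidates satisfy all criteria.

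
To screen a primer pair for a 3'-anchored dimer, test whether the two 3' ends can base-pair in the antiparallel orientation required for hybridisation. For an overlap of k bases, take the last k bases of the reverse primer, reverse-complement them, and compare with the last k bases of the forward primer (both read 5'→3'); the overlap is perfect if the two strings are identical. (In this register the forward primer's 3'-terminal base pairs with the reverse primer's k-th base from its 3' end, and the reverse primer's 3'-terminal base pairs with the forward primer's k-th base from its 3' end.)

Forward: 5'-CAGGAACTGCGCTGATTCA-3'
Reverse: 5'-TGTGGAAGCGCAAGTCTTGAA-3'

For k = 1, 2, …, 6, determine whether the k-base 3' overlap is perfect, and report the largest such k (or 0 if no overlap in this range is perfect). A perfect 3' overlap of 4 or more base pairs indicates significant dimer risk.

Last 6 bases (5'→3') — forward …GATTCA, reverse …CTTGAA.
Reverse complement of the reverse primer's last 6 bases: TTCAAG; its first k bases are the reverse complement of the reverse primer's last k bases, so a perfect k-base overlap needs the forward primer's last k bases to equal them.
Comparing (forward last k vs required): k=1: A vs T ✗; k=2: CA vs TT ✗; k=3: TCA vs TTC ✗; k=4: TTCA vs TTCA ✓; k=5: ATTCA vs TTCAA ✗; k=6: GATTCA vs TTCAAG ✗.
Only k = 4 is perfect, so the longest perfect 3' overlap is 4.

Longest perfect overlap: 4 complementary base pairs; significant dimer risk (threshold 4).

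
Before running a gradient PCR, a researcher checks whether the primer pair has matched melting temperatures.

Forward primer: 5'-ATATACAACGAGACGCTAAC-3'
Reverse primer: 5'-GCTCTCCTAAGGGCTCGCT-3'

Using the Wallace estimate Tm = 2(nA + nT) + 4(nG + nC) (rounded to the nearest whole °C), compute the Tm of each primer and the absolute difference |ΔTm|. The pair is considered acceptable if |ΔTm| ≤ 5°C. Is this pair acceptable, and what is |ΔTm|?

Forward: A=9 T=3 G=3 C=5 → Tm = 2·12 + 4·8 = 56°C.
Reverse: A=2 T=5 G=5 C=7 → Tm = 2·7 + 4·12 = 62°C.
|ΔTm| = |56 − 62| = 6°C, > 5°C.

|ΔTm| = 6°C; the pair is not acceptable.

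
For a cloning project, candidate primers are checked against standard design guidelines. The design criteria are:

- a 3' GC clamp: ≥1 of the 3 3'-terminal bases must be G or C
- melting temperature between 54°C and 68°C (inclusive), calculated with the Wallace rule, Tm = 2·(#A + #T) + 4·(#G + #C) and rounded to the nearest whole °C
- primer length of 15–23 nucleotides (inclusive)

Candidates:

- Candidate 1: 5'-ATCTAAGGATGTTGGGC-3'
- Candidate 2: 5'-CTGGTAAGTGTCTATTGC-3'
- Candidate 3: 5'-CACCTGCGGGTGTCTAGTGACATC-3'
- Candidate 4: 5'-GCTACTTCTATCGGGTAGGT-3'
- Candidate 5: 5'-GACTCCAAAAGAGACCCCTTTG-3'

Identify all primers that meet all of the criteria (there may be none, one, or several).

Candidate 4 and Candidate 5.

Candidate 1 (17 nt, A=4 T=5 G=6 C=2): 3' end GGC has 3 G/C ✓; Tm = 2·9 + 4·8 = 50°C, outside 54–68°C ✗; length 17 ✓ — fails.
Candidate 2 (18 nt, A=3 T=7 G=5 C=3): 3' end TGC has 2 G/C ✓; Tm = 2·10 + 4·8 = 52°C, outside 54–68°C ✗; length 18 ✓ — fails.
Candidate 3 (24 nt, A=4 T=6 G=7 C=7): 3' end ATC has 1 G/C ✓; Tm = 2·10 + 4·14 = 76°C, outside 54–68°C ✗; length 24, outside 15–23 ✗ — fails.
Candidate 4 (20 nt, A=3 T=7 G=6 C=4): 3' end GGT has 2 G/C ✓; Tm = 2·10 + 4·10 = 60°C ✓; length 20 ✓ — passes.
Candidate 5 (22 nt, A=7 T=4 G=4 C=7): 3' end TTG has 1 G/C ✓; Tm = 2·11 + 4·11 = 66°C ✓; length 22 ✓ — passes.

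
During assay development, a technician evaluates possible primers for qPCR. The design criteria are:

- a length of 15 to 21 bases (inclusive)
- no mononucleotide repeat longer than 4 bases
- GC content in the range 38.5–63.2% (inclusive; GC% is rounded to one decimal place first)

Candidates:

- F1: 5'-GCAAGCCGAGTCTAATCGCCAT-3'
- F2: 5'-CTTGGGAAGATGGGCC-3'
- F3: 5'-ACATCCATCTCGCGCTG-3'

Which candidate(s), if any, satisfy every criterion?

F1 (22 nt, A=6 T=4 G=5 C=7): length 22, outside 15–21 ✗; longest run = 2 ✓; GC 12/22 = 54.5% ✓ — fails.
F2 (16 nt, A=3 T=3 G=7 C=3): length 16 ✓; longest run = 3 ✓; GC 10/16 = 62.5% ✓ — passes.
F3 (17 nt, A=3 T=4 G=3 C=7): length 17 ✓; longest run = 2 ✓; GC 10/17 = 58.8% ✓ — passes.

F2 and F3.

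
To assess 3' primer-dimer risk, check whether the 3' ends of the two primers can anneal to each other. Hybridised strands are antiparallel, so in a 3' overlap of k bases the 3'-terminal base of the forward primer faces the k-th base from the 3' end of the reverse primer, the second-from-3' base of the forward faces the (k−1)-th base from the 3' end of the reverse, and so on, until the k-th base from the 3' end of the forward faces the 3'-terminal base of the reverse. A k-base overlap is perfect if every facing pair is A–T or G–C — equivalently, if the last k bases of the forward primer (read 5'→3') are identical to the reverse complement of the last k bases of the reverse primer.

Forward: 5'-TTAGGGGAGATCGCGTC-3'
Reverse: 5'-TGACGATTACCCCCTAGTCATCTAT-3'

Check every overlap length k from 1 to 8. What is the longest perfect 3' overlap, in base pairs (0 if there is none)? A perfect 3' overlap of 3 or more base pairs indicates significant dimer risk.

Last 8 bases (5'→3') — forward …ATCGCGTC, reverse …TCATCTAT.
Reverse complement of the reverse primer's last 8 bases: ATAGATGA; its first k bases are the reverse complement of the reverse primer's last k bases, so a perfect k-base overlap needs the forward primer's last k bases to equal them.
Comparing (forward last k vs required): k=1: C vs A ✗; k=2: TC vs AT ✗; k=3: GTC vs ATA ✗; k=4: CGTC vs ATAG ✗; k=5: GCGTC vs ATAGA ✗; k=6: CGCGTC vs ATAGAT ✗; k=7: TCGCGTC vs ATAGATG ✗; k=8: ATCGCGTC vs ATAGATGA ✗.
No overlap length from 1 to 8 is perfect, so the longest perfect 3' overlap is 0.

Longest perfect overlap: 0 complementary base pairs; below the dimer-risk threshold (threshold 3).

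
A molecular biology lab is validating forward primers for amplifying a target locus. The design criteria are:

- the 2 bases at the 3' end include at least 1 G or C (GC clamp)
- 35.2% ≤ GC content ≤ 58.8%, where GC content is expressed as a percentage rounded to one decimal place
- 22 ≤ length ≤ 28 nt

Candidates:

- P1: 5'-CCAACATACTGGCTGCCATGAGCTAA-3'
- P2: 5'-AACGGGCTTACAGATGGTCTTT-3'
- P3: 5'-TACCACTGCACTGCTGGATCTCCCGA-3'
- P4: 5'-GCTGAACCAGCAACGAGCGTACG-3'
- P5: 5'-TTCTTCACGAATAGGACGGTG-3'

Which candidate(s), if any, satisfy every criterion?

P1 (26 nt, A=8 T=5 G=5 C=8): 3' end AA has 0 G/C, need ≥1 ✗; GC 13/26 = 50.0% ✓; length 26 ✓ — fails.
P2 (22 nt, A=5 T=7 G=6 C=4): 3' end TT has 0 G/C, need ≥1 ✗; GC 10/22 = 45.5% ✓; length 22 ✓ — fails.
P3 (26 nt, A=5 T=6 G=5 C=10): 3' end GA has 1 G/C ✓; GC 15/26 = 57.7% ✓; length 26 ✓ — passes.
P4 (23 nt, A=7 T=2 G=7 C=7): 3' end CG has 2 G/C ✓; GC 14/23 = 60.9%, outside 35.2–58.8% ✗; length 23 ✓ — fails.
P5 (21 nt, A=5 T=6 G=6 C=4): 3' end TG has 1 G/C ✓; GC 10/21 = 47.6% ✓; length 21, outside 22–28 ✗ — fails.

P3 only.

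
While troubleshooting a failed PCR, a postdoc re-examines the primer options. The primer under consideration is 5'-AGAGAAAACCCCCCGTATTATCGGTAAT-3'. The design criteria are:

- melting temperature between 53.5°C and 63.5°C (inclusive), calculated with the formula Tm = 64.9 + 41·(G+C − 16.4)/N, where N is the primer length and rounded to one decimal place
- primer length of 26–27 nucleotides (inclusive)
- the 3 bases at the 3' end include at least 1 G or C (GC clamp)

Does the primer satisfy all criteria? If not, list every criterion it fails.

Base counts: A=10, T=6, G=5, C=7 (length 28).
Tm: Tm = 64.9 + 41·(12 − 16.4)/28 = 58.5°C ✓
length: length 28, outside 26–27 ✗
GC clamp: 3' end AAT has 0 G/C, need ≥1 ✗

Fails: length, GC clamp.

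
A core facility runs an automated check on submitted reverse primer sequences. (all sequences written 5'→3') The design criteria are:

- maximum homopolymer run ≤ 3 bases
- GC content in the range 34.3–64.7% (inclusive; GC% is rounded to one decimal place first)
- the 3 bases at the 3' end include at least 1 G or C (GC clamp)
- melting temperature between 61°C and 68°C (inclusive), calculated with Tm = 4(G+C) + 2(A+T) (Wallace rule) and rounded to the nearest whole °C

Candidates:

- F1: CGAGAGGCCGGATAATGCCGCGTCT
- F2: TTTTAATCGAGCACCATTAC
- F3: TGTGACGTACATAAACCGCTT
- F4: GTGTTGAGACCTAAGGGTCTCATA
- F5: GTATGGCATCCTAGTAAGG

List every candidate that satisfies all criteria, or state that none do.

F1 (25 nt, A=5 T=4 G=9 C=7): longest run = 2 ✓; GC 16/25 = 64.0% ✓; 3' end TCT has 1 G/C ✓; Tm = 2·9 + 4·16 = 82°C, outside 61–68°C ✗ — fails.
F2 (20 nt, A=6 T=7 G=2 C=5): longest run = 4, exceeds 3 ✗; GC 7/20 = 35.0% ✓; 3' end TAC has 1 G/C ✓; Tm = 2·13 + 4·7 = 54°C, outside 61–68°C ✗ — fails.
F3 (21 nt, A=6 T=6 G=4 C=5): longest run = 3 ✓; GC 9/21 = 42.9% ✓; 3' end CTT has 1 G/C ✓; Tm = 2·12 + 4·9 = 60°C, outside 61–68°C ✗ — fails.
F4 (24 nt, A=6 T=7 G=7 C=4): longest run = 3 ✓; GC 11/24 = 45.8% ✓; 3' end ATA has 0 G/C, need ≥1 ✗; Tm = 2·13 + 4·11 = 70°C, outside 61–68°C ✗ — fails.
F5 (19 nt, A=5 T=5 G=6 C=3): longest run = 2 ✓; GC 9/19 = 47.4% ✓; 3' end AGG has 2 G/C ✓; Tm = 2·10 + 4·9 = 56°C, outside 61–68°C ✗ — fails.

None of the candidates satisfy all criteria.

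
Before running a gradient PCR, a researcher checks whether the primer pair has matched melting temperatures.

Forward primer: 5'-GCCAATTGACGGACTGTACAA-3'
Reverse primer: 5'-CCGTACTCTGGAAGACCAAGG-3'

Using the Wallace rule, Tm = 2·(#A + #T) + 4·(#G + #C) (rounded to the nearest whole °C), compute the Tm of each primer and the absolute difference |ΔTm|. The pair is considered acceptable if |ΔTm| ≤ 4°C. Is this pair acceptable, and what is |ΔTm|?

|ΔTm| = 4°C; the pair is acceptable.

Forward: A=7 T=4 G=5 C=5 → Tm = 2·11 + 4·10 = 62°C.
Reverse: A=6 T=3 G=6 C=6 → Tm = 2·9 + 4·12 = 66°C.
|ΔTm| = |62 − 66| = 4°C, ≤ 4°C.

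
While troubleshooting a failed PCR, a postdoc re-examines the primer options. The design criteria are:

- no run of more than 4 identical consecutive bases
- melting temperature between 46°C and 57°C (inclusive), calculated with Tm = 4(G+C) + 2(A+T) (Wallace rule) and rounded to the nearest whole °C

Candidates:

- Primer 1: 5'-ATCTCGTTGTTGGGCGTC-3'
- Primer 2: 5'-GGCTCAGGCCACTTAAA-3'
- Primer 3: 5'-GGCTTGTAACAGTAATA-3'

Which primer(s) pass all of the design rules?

Primer 1, Primer 2 and Primer 3.

Primer 1 (18 nt, A=1 T=7 G=6 C=4): longest run = 3 ✓; Tm = 2·8 + 4·10 = 56°C ✓ — passes.
Primer 2 (17 nt, A=5 T=3 G=4 C=5): longest run = 3 ✓; Tm = 2·8 + 4·9 = 52°C ✓ — passes.
Primer 3 (17 nt, A=6 T=5 G=4 C=2): longest run = 2 ✓; Tm = 2·11 + 4·6 = 46°C ✓ — passes.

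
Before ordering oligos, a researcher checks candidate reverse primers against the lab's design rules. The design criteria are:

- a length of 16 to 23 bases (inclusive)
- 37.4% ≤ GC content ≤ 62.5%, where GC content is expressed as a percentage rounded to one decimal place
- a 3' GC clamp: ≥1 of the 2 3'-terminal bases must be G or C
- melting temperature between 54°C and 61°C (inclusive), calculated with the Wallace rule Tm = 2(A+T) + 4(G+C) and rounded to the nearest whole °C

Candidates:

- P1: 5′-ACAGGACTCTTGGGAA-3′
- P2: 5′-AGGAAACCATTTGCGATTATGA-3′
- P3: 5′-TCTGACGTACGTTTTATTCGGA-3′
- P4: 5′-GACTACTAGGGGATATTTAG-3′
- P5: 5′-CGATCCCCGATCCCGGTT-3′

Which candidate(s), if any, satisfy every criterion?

P4 only.

P1 (16 nt, A=5 T=3 G=5 C=3): length 16 ✓; GC 8/16 = 50.0% ✓; 3' end AA has 0 G/C, need ≥1 ✗; Tm = 2·8 + 4·8 = 48°C, outside 54–61°C ✗ — fails.
P2 (22 nt, A=8 T=6 G=5 C=3): length 22 ✓; GC 8/22 = 36.4%, outside 37.4–62.5% ✗; 3' end GA has 1 G/C ✓; Tm = 2·14 + 4·8 = 60°C ✓ — fails.
P3 (22 nt, A=4 T=9 G=5 C=4): length 22 ✓; GC 9/22 = 40.9% ✓; 3' end GA has 1 G/C ✓; Tm = 2·13 + 4·9 = 62°C, outside 54–61°C ✗ — fails.
P4 (20 nt, A=6 T=6 G=6 C=2): length 20 ✓; GC 8/20 = 40.0% ✓; 3' end AG has 1 G/C ✓; Tm = 2·12 + 4·8 = 56°C ✓ — passes.
P5 (18 nt, A=2 T=4 G=4 C=8): length 18 ✓; GC 12/18 = 66.7%, outside 37.4–62.5% ✗; 3' end TT has 0 G/C, need ≥1 ✗; Tm = 2·6 + 4·12 = 60°C ✓ — fails.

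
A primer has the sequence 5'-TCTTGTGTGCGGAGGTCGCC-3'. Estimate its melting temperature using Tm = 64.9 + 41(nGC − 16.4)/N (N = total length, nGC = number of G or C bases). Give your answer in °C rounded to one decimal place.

Base counts: A=1, T=6, G=8, C=5; G+C = 13, N = 20.
Tm = 64.9 + 41·(13 − 16.4)/20 = 64.9 + -139.40/20 = 57.9°C.

57.9°C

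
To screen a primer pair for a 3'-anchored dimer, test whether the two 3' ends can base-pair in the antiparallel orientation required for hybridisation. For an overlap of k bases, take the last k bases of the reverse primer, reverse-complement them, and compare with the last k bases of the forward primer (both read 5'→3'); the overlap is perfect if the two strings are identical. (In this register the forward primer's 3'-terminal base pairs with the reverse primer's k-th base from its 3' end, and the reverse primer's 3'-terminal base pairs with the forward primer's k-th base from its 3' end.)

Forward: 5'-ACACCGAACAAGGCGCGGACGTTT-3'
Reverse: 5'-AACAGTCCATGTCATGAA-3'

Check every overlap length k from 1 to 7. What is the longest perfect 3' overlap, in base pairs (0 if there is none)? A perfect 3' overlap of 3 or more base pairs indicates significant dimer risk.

Longest perfect overlap: 2 complementary base pairs; below the dimer-risk threshold (threshold 3).

Last 7 bases (5'→3') — forward …GACGTTT, reverse …TCATGAA.
Reverse complement of the reverse primer's last 7 bases: TTCATGA; its first k bases are the reverse complement of the reverse primer's last k bases, so a perfect k-base overlap needs the forward primer's last k bases to equal them.
Comparing (forward last k vs required): k=1: T vs T ✓; k=2: TT vs TT ✓; k=3: TTT vs TTC ✗; k=4: GTTT vs TTCA ✗; k=5: CGTTT vs TTCAT ✗; k=6: ACGTTT vs TTCATG ✗; k=7: GACGTTT vs TTCATGA ✗.
Perfect overlaps at k = 1, 2; the largest is 2.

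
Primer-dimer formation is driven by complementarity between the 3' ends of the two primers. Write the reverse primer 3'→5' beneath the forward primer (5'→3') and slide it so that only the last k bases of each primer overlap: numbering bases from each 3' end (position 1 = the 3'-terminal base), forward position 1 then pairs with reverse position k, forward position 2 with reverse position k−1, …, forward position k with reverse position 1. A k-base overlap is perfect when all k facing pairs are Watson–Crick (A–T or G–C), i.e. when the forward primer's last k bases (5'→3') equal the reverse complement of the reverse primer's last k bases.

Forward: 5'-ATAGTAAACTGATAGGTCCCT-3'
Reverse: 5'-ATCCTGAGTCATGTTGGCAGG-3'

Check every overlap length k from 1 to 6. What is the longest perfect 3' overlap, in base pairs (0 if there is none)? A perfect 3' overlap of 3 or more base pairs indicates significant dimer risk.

Last 6 bases (5'→3') — forward …GTCCCT, reverse …GGCAGG.
Reverse complement of the reverse primer's last 6 bases: CCTGCC; its first k bases are the reverse complement of the reverse primer's last k bases, so a perfect k-base overlap needs the forward primer's last k bases to equal them.
Comparing (forward last k vs required): k=1: T vs C ✗; k=2: CT vs CC ✗; k=3: CCT vs CCT ✓; k=4: CCCT vs CCTG ✗; k=5: TCCCT vs CCTGC ✗; k=6: GTCCCT vs CCTGCC ✗.
Only k = 3 is perfect, so the longest perfect 3' overlap is 3.

Longest perfect overlap: 3 complementary base pairs; significant dimer risk (threshold 3).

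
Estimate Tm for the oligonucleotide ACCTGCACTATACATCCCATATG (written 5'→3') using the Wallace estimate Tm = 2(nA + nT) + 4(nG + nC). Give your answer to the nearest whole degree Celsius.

Base counts: A=7, T=6, G=2, C=8 (length 23).
Tm = 2·(7+6) + 4·(2+8) = 2·13 + 4·10 = 26 + 40 = 66°C.

66°C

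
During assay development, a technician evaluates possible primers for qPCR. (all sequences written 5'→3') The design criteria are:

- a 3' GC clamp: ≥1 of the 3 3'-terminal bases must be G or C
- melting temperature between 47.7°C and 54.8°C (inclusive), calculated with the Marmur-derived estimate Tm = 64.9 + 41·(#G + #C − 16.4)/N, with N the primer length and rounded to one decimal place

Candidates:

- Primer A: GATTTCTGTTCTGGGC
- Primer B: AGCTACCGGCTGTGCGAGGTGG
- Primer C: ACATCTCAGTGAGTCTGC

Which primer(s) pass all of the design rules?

Primer C only.

Primer A (16 nt, A=1 T=7 G=5 C=3): 3' end GGC has 3 G/C ✓; Tm = 64.9 + 41·(8 − 16.4)/16 = 43.4°C, outside 47.7–54.8°C ✗ — fails.
Primer B (22 nt, A=3 T=4 G=10 C=5): 3' end TGG has 2 G/C ✓; Tm = 64.9 + 41·(15 − 16.4)/22 = 62.3°C, outside 47.7–54.8°C ✗ — fails.
Primer C (18 nt, A=4 T=5 G=4 C=5): 3' end TGC has 2 G/C ✓; Tm = 64.9 + 41·(9 − 16.4)/18 = 48.0°C ✓ — passes.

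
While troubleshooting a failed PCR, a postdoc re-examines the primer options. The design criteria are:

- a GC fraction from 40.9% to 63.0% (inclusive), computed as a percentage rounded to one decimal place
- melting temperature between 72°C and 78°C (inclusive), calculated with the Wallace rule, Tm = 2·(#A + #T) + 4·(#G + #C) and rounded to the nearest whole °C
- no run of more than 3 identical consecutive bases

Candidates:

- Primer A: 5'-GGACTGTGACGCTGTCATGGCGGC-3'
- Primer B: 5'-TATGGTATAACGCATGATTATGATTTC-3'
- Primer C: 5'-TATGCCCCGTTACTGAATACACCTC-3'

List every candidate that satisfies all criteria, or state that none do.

None of the candidates satisfy all criteria.

Primer A (24 nt, A=3 T=5 G=10 C=6): GC 16/24 = 66.7%, outside 40.9–63.0% ✗; Tm = 2·8 + 4·16 = 80°C, outside 72–78°C ✗; longest run = 2 ✓ — fails.
Primer B (27 nt, A=8 T=11 G=5 C=3): GC 8/27 = 29.6%, outside 40.9–63.0% ✗; Tm = 2·19 + 4·8 = 70°C, outside 72–78°C ✗; longest run = 3 ✓ — fails.
Primer C (25 nt, A=6 T=7 G=3 C=9): GC 12/25 = 48.0% ✓; Tm = 2·13 + 4·12 = 74°C ✓; longest run = 4, exceeds 3 ✗ — fails.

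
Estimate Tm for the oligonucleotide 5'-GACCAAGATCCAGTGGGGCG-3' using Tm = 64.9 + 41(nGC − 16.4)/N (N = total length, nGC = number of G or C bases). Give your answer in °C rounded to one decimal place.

57.9°C

Base counts: A=5, T=2, G=8, C=5; G+C = 13, N = 20.
Tm = 64.9 + 41·(13 − 16.4)/20 = 64.9 + -139.40/20 = 57.9°C.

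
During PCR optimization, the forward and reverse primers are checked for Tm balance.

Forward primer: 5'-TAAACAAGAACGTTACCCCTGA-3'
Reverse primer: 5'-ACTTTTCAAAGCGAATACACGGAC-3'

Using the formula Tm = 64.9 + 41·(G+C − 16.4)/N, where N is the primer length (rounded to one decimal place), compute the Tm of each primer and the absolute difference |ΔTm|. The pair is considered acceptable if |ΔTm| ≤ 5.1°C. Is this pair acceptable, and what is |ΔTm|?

|ΔTm| = 2.9°C; the pair is acceptable.

Forward: G+C = 9, N = 22 → Tm = 64.9 + 41·(9 − 16.4)/22 = 51.1°C.
Reverse: G+C = 10, N = 24 → Tm = 64.9 + 41·(10 − 16.4)/24 = 54.0°C.
|ΔTm| = |51.1 − 54.0| = 2.9°C, ≤ 5.1°C.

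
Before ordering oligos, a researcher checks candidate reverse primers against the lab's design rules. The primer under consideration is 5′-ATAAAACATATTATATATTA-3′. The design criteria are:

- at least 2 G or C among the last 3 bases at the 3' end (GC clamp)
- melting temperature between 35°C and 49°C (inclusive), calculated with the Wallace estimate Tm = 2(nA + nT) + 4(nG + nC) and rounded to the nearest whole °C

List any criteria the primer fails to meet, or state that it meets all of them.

Fails: GC clamp.

Base counts: A=11, T=8, G=0, C=1 (length 20).
GC clamp: 3' end TTA has 0 G/C, need ≥2 ✗
Tm: Tm = 2·19 + 4·1 = 42°C ✓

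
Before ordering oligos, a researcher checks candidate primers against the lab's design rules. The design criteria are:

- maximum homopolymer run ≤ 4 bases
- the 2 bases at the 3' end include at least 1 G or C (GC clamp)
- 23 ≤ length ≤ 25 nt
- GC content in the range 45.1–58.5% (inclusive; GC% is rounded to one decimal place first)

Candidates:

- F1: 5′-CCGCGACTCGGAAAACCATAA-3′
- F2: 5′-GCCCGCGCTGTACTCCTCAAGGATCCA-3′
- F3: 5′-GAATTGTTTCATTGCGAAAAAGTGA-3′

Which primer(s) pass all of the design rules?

None of the candidates satisfy all criteria.

F1 (21 nt, A=8 T=2 G=4 C=7): longest run = 4 ✓; 3' end AA has 0 G/C, need ≥1 ✗; length 21, outside 23–25 ✗; GC 11/21 = 52.4% ✓ — fails.
F2 (27 nt, A=5 T=5 G=6 C=11): longest run = 3 ✓; 3' end CA has 1 G/C ✓; length 27, outside 23–25 ✗; GC 17/27 = 63.0%, outside 45.1–58.5% ✗ — fails.
F3 (25 nt, A=9 T=8 G=6 C=2): longest run = 5, exceeds 4 ✗; 3' end GA has 1 G/C ✓; length 25 ✓; GC 8/25 = 32.0%, outside 45.1–58.5% ✗ — fails.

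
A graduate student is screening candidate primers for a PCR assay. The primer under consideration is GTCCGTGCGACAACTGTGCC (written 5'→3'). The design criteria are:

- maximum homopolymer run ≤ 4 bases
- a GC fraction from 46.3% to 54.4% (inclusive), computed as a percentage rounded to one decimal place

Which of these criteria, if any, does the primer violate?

Base counts: A=3, T=4, G=6, C=7 (length 20).
homopolymer run: longest run = 2 ✓
GC content: GC 13/20 = 65.0%, outside 46.3–54.4% ✗

Fails: GC content.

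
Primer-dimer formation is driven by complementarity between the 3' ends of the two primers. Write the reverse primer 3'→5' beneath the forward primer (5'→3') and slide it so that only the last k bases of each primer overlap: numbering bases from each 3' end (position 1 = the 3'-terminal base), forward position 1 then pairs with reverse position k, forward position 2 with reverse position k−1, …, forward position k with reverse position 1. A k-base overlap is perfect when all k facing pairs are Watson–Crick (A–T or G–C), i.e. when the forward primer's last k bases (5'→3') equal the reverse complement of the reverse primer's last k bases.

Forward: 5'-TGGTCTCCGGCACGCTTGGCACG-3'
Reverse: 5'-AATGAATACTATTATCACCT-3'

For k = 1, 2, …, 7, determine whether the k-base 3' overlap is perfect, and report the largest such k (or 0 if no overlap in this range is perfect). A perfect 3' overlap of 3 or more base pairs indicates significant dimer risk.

Longest perfect overlap: 0 complementary base pairs; below the dimer-risk threshold (threshold 3).

Last 7 bases (5'→3') — forward …TGGCACG, reverse …ATCACCT.
Reverse complement of the reverse primer's last 7 bases: AGGTGAT; its first k bases are the reverse complement of the reverse primer's last k bases, so a perfect k-base overlap needs the forward primer's last k bases to equal them.
Comparing (forward last k vs required): k=1: G vs A ✗; k=2: CG vs AG ✗; k=3: ACG vs AGG ✗; k=4: CACG vs AGGT ✗; k=5: GCACG vs AGGTG ✗; k=6: GGCACG vs AGGTGA ✗; k=7: TGGCACG vs AGGTGAT ✗.
No overlap length from 1 to 7 is perfect, so the longest perfect 3' overlap is 0.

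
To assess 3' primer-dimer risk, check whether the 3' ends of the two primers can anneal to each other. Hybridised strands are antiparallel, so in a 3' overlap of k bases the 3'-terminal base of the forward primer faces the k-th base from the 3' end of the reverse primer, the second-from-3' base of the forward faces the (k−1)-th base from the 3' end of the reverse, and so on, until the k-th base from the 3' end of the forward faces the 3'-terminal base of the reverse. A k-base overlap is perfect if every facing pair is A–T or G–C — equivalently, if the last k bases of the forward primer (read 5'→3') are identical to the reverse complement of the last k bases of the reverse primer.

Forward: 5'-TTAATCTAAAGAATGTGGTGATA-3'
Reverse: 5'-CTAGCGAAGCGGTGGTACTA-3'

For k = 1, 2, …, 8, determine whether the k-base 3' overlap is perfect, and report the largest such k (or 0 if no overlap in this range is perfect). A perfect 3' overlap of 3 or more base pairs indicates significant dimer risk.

Longest perfect overlap: 2 complementary base pairs; below the dimer-risk threshold (threshold 3).

Last 8 bases (5'→3') — forward …TGGTGATA, reverse …TGGTACTA.
Reverse complement of the reverse primer's last 8 bases: TAGTACCA; its first k bases are the reverse complement of the reverse primer's last k bases, so a perfect k-base overlap needs the forward primer's last k bases to equal them.
Comparing (forward last k vs required): k=1: A vs T ✗; k=2: TA vs TA ✓; k=3: ATA vs TAG ✗; k=4: GATA vs TAGT ✗; k=5: TGATA vs TAGTA ✗; k=6: GTGATA vs TAGTAC ✗; k=7: GGTGATA vs TAGTACC ✗; k=8: TGGTGATA vs TAGTACCA ✗.
Only k = 2 is perfect, so the longest perfect 3' overlap is 2.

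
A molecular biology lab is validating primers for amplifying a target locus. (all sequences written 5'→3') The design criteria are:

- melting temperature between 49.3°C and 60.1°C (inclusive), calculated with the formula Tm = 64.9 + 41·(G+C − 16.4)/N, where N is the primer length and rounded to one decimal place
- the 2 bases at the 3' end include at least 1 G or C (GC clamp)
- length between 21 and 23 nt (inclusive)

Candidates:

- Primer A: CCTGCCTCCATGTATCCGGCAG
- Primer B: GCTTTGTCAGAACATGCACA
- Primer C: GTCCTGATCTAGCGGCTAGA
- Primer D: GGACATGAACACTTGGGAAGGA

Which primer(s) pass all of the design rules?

Primer D only.

Primer A (22 nt, A=3 T=5 G=5 C=9): Tm = 64.9 + 41·(14 − 16.4)/22 = 60.4°C, outside 49.3–60.1°C ✗; 3' end AG has 1 G/C ✓; length 22 ✓ — fails.
Primer B (20 nt, A=6 T=5 G=4 C=5): Tm = 64.9 + 41·(9 − 16.4)/20 = 49.7°C ✓; 3' end CA has 1 G/C ✓; length 20, outside 21–23 ✗ — fails.
Primer C (20 nt, A=4 T=5 G=6 C=5): Tm = 64.9 + 41·(11 − 16.4)/20 = 53.8°C ✓; 3' end GA has 1 G/C ✓; length 20, outside 21–23 ✗ — fails.
Primer D (22 nt, A=8 T=3 G=8 C=3): Tm = 64.9 + 41·(11 − 16.4)/22 = 54.8°C ✓; 3' end GA has 1 G/C ✓; length 22 ✓ — passes.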